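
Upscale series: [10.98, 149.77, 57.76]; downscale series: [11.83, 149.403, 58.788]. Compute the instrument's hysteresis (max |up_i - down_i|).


|10.98 - 11.83| = 0.8500
|149.77 - 149.403| = 0.3670
|57.76 - 58.788| = 1.0280
hysteresis = max(diffs) = 1.0280

1.0280


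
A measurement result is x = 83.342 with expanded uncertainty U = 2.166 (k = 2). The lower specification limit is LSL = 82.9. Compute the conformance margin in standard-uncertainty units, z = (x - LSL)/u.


u = U / k = 2.166 / 2 = 1.083
margin = |LSL - x| = |82.9 - 83.342| = 0.442
z = margin / u = 0.442 / 1.083
z = 0.4081

0.4081


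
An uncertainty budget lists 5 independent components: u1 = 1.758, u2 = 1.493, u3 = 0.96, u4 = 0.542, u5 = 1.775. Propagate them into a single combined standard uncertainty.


uc = sqrt(1.758^2 + 1.493^2 + 0.96^2 + 0.542^2 + 1.775^2)
uc = sqrt(9.685602)
uc = 3.1122

3.1122


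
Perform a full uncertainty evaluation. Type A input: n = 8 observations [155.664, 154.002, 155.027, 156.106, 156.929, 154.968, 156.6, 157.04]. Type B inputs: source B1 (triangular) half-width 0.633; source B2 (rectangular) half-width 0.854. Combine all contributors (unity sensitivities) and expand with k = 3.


mean = (155.664 + 154.002 + 155.027 + 156.106 + 156.929 + 154.968 + 156.6 + 157.04) / 8 = 155.792
s = sqrt(sum((x - mean)^2)/(n-1)) = 1.0748035
u_A = s / sqrt(n) = 1.0748035 / sqrt(8) = 0.38000042
u_B1 = 0.633 / sqrt(6) = 0.25842117
u_B2 = 0.854 / sqrt(3) = 0.49305713
uc = sqrt(0.38000042^2 + 0.25842117^2 + 0.49305713^2) = 0.67400827
U = k * uc = 3 * 0.67400827
U = 2.0220

2.0220


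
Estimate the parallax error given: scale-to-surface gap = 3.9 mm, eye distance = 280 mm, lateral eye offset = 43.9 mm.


error = h * offset / d
= 3.9 * 43.9 / 280
= 0.6115

0.6115


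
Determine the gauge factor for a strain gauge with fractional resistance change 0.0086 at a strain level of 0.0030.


GF = (dR/R) / epsilon
= 0.0086 / 0.0030
= 2.8667

2.8667


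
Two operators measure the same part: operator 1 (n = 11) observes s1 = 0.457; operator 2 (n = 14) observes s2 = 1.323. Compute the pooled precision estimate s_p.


s_p = sqrt(((n1-1)*s1^2 + (n2-1)*s2^2) / (n1+n2-2))
numerator = (11-1)*0.457^2 + (14-1)*1.323^2 = 2.08849 + 22.754277 = 24.842767
denominator = 11 + 14 - 2 = 23
s_p^2 = 24.842767 / 23 = 1.0801203
s_p = sqrt(1.0801203) = 1.0393

1.0393


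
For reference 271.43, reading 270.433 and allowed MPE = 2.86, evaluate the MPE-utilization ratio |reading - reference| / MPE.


e = indication - reference = 270.433 - 271.43 = -0.9970
|e| = 0.9970
ratio = |e| / MPE = 0.9970 / 2.86
ratio = 0.3486

0.3486


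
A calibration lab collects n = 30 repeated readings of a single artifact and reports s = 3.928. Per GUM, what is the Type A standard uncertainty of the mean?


u_A = s / sqrt(n)
u_A = 3.928 / sqrt(30)
u_A = 3.928 / 5.4772256
u_A = 0.7172

0.7172


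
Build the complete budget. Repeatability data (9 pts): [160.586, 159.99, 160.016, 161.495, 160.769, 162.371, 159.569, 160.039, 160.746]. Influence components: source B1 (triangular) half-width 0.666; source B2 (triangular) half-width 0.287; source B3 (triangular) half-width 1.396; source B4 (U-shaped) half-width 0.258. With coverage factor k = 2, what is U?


mean = (160.586 + 159.99 + 160.016 + 161.495 + 160.769 + 162.371 + 159.569 + 160.039 + 160.746) / 9 = 160.6201111
s = sqrt(sum((x - mean)^2)/(n-1)) = 0.87140238
u_A = s / sqrt(n) = 0.87140238 / sqrt(9) = 0.29046746
u_B1 = 0.666 / sqrt(6) = 0.27189336
u_B2 = 0.287 / sqrt(6) = 0.11716726
u_B3 = 1.396 / sqrt(6) = 0.56991461
u_B4 = 0.258 / sqrt(2) = 0.18243355
uc = sqrt(0.29046746^2 + 0.27189336^2 + 0.11716726^2 + 0.56991461^2 + 0.18243355^2) = 0.72808665
U = k * uc = 2 * 0.72808665
U = 1.4562

1.4562


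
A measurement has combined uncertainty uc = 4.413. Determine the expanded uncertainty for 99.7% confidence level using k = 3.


U = k * uc
U = 3 * 4.413
U = 13.2390

13.2390


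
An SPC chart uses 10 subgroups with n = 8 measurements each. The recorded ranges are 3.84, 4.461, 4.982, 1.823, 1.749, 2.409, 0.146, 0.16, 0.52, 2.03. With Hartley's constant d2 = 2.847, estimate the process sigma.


R_bar = (3.84 + 4.461 + 4.982 + 1.823 + 1.749 + 2.409 + 0.146 + 0.16 + 0.52 + 2.03) / 10
R_bar = 22.12 / 10 = 2.212
sigma_hat = R_bar / d2 = 2.212 / 2.847 = 0.7770

0.7770


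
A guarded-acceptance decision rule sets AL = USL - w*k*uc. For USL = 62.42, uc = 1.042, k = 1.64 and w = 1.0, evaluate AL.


U = k * uc = 1.64 * 1.042 = 1.70888
guard band g = w * U = 1.0 * 1.70888 = 1.70888
AL = USL - g = 62.42 - 1.70888
AL = 60.7111

60.7111


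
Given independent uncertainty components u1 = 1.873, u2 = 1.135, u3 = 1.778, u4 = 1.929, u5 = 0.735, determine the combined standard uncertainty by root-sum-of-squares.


uc = sqrt(1.873^2 + 1.135^2 + 1.778^2 + 1.929^2 + 0.735^2)
uc = sqrt(12.218904)
uc = 3.4956

3.4956


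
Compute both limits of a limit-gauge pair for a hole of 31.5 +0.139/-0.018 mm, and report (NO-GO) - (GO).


GO = nominal - lower_tol (smallest hole = maximum material condition)
GO = 31.5 - 0.018 = 31.482
NO-GO = nominal + upper_tol (largest hole = least material condition)
NO-GO = 31.5 + 0.139 = 31.639
spread = NO-GO - GO = 31.639 - 31.482 = 0.1570

0.1570


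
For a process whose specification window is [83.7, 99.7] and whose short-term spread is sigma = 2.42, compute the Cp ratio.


Cp = (USL - LSL) / (6 * sigma)
= (99.7 - 83.7) / (6 * 2.42)
= 16.0000 / 14.5200
= 1.1019

1.1019


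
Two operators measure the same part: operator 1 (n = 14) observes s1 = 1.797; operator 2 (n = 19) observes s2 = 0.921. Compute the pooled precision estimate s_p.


s_p = sqrt(((n1-1)*s1^2 + (n2-1)*s2^2) / (n1+n2-2))
numerator = (14-1)*1.797^2 + (19-1)*0.921^2 = 41.979717 + 15.268338 = 57.248055
denominator = 14 + 19 - 2 = 31
s_p^2 = 57.248055 / 31 = 1.8467115
s_p = sqrt(1.8467115) = 1.3589

1.3589


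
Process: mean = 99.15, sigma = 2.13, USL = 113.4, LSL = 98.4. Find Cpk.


Cpu = (USL - mean) / (3*sigma) = (113.4 - 99.15) / (3*2.13) = 2.2300
Cpl = (mean - LSL) / (3*sigma) = (99.15 - 98.4) / (3*2.13) = 0.1174
Cpk = min(Cpu, Cpl) = 0.1174

0.1174


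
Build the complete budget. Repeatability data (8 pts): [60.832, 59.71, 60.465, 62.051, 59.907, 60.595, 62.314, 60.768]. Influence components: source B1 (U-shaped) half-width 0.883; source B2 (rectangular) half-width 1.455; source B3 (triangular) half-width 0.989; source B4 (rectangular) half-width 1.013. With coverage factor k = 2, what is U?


mean = (60.832 + 59.71 + 60.465 + 62.051 + 59.907 + 60.595 + 62.314 + 60.768) / 8 = 60.83025
s = sqrt(sum((x - mean)^2)/(n-1)) = 0.92518133
u_A = s / sqrt(n) = 0.92518133 / sqrt(8) = 0.327101
u_B1 = 0.883 / sqrt(2) = 0.62437529
u_B2 = 1.455 / sqrt(3) = 0.84004464
u_B3 = 0.989 / sqrt(6) = 0.40375756
u_B4 = 1.013 / sqrt(3) = 0.58485582
uc = sqrt(0.327101^2 + 0.62437529^2 + 0.84004464^2 + 0.40375756^2 + 0.58485582^2) = 1.3067483
U = k * uc = 2 * 1.3067483
U = 2.6135

2.6135


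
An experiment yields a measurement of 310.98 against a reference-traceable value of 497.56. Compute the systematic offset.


Systematic error = measured - true
= 310.98 - 497.56
= -186.5800

-186.5800


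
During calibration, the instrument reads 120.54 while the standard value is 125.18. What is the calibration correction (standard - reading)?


Correction = standard - reading
= 125.18 - 120.54
= 4.6400

4.6400


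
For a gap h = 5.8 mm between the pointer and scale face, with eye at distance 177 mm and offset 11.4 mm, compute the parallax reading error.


error = h * offset / d
= 5.8 * 11.4 / 177
= 0.3736

0.3736


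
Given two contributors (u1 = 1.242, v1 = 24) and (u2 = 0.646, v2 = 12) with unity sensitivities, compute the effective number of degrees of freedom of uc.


uc = sqrt(u1^2 + u2^2) = sqrt(1.242^2 + 0.646^2) = 1.3999571
v_eff = uc^4 / (u1^4/v1 + u2^4/v2)
= 1.3999571^4 / (1.242^4/24 + 0.646^4/12)
= 3.8411292 / 0.11365871
v_eff = 33.7953

33.7953


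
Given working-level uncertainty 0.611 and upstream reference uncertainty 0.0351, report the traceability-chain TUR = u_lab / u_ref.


TUR = u_lab / u_ref
= 0.611 / 0.0351
= 17.4074

17.4074


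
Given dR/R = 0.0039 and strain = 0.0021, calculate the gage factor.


GF = (dR/R) / epsilon
= 0.0039 / 0.0021
= 1.8571

1.8571


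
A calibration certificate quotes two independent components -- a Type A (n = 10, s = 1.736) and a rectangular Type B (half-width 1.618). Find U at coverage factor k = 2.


u_A = s / sqrt(n) = 1.736 / sqrt(10) = 0.5489714
u_B = half_width / sqrt(3) = 1.618 / sqrt(3) = 0.93415274
uc = sqrt(u_A^2 + u_B^2) = sqrt(0.5489714^2 + 0.93415274^2) = 1.0835179
U = k * uc = 2 * 1.0835179
U = 2.1670

2.1670


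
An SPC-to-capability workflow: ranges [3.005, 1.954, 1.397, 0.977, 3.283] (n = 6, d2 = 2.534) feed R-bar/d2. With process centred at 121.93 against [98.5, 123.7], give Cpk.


R_bar = (3.005 + 1.954 + 1.397 + 0.977 + 3.283) / 5 = 2.1232
sigma = R_bar / d2 = 2.1232 / 2.534 = 0.83788477
Cp = (USL - LSL)/(6*sigma) = (123.7 - 98.5)/(6*0.83788477) = 5.0126
Cpu = (123.7 - 121.93)/(3*0.83788477) = 0.7042
Cpl = (121.93 - 98.5)/(3*0.83788477) = 9.3211
Cpk = min(Cpu, Cpl) = 0.7042

0.7042


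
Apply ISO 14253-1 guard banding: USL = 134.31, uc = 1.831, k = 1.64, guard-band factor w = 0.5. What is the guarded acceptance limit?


U = k * uc = 1.64 * 1.831 = 3.00284
guard band g = w * U = 0.5 * 3.00284 = 1.50142
AL = USL - g = 134.31 - 1.50142
AL = 132.8086

132.8086


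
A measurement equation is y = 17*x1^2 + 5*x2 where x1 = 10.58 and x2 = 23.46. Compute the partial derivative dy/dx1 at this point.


y = 17*x1^2 + 5*x2
dy/dx1 = 2*17*x1
Evaluate at x1 = 10.58: c1 = 34 * 10.58
c1 = 359.7200

359.7200


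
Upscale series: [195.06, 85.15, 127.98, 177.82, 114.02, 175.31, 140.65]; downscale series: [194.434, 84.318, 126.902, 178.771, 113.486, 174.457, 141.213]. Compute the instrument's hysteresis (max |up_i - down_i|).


|195.06 - 194.434| = 0.6260
|85.15 - 84.318| = 0.8320
|127.98 - 126.902| = 1.0780
|177.82 - 178.771| = 0.9510
|114.02 - 113.486| = 0.5340
|175.31 - 174.457| = 0.8530
|140.65 - 141.213| = 0.5630
hysteresis = max(diffs) = 1.0780

1.0780


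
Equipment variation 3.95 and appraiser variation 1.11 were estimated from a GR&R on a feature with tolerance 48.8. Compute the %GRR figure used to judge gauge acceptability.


GRR = sqrt(EV^2 + AV^2) = sqrt(3.95^2 + 1.11^2) = 4.1029989
%GRR = GRR / tol * 100 = 4.1029989 / 48.8 * 100
%GRR = 8.4078

8.4078


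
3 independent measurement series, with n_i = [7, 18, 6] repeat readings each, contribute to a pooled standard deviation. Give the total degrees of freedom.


nu = sum_i (n_i - 1)
nu = ((7 - 1) + (18 - 1) + (6 - 1))
nu = 6 + 17 + 5
nu = 28

28


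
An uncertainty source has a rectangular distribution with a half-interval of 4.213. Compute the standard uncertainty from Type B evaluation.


u_B = half_width / sqrt(3)
u_B = 4.213 / 1.7320508
u_B = 2.4324

2.4324


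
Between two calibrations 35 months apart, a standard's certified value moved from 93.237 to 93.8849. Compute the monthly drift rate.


rate = (v2 - v1) / months
= (93.8849 - 93.237) / 35
= 0.6479 / 35
= 0.0185

0.0185


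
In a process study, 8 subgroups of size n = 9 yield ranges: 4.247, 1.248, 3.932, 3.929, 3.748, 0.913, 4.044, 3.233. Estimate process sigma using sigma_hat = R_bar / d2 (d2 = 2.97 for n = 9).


R_bar = (4.247 + 1.248 + 3.932 + 3.929 + 3.748 + 0.913 + 4.044 + 3.233) / 8
R_bar = 25.294 / 8 = 3.16175
sigma_hat = R_bar / d2 = 3.16175 / 2.97 = 1.0646

1.0646


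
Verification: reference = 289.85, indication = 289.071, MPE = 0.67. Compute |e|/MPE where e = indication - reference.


e = indication - reference = 289.071 - 289.85 = -0.7790
|e| = 0.7790
ratio = |e| / MPE = 0.7790 / 0.67
ratio = 1.1627

1.1627


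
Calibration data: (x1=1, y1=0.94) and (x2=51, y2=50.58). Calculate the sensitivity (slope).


slope = (y2 - y1) / (x2 - x1)
= (50.58 - 0.94) / (51 - 1)
= 49.6400 / 50
= 0.9928

0.9928


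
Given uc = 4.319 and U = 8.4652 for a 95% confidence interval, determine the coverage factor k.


k = U / uc
k = 8.4652 / 4.319
k = 1.96

1.96


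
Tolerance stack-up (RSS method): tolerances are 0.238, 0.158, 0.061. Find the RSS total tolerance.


RSS = sqrt(0.238^2 + 0.158^2 + 0.061^2)
= sqrt(0.085329)
= 0.2921

0.2921


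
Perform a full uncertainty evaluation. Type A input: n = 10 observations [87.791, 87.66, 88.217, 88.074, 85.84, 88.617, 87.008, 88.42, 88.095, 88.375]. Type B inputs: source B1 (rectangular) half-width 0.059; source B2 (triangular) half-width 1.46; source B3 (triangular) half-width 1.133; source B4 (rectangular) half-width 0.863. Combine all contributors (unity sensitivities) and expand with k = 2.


mean = (87.791 + 87.66 + 88.217 + 88.074 + 85.84 + 88.617 + 87.008 + 88.42 + 88.095 + 88.375) / 10 = 87.8097
s = sqrt(sum((x - mean)^2)/(n-1)) = 0.83040205
u_A = s / sqrt(n) = 0.83040205 / sqrt(10) = 0.26259619
u_B1 = 0.059 / sqrt(3) = 0.034063666
u_B2 = 1.46 / sqrt(6) = 0.5960425
u_B3 = 1.133 / sqrt(6) = 0.46254531
u_B4 = 0.863 / sqrt(3) = 0.49825328
uc = sqrt(0.26259619^2 + 0.034063666^2 + 0.5960425^2 + 0.46254531^2 + 0.49825328^2) = 0.94211902
U = k * uc = 2 * 0.94211902
U = 1.8842

1.8842


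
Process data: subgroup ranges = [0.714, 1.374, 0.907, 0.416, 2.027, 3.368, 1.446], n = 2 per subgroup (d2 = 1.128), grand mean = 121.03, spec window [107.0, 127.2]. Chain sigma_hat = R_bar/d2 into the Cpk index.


R_bar = (0.714 + 1.374 + 0.907 + 0.416 + 2.027 + 3.368 + 1.446) / 7 = 1.4645714
sigma = R_bar / d2 = 1.4645714 / 1.128 = 1.2983789
Cp = (USL - LSL)/(6*sigma) = (127.2 - 107.0)/(6*1.2983789) = 2.5930
Cpu = (127.2 - 121.03)/(3*1.2983789) = 1.5840
Cpl = (121.03 - 107.0)/(3*1.2983789) = 3.6019
Cpk = min(Cpu, Cpl) = 1.5840

1.5840


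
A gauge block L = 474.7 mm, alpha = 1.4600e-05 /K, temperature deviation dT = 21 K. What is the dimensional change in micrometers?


dL = L * alpha * dT
= 474.7 * 1.4600e-05 * 21
= 0.1455430 mm
dL_um = 0.1455430 * 1000 = 145.5430 um

145.5430


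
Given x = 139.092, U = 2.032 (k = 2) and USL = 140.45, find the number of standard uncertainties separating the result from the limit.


u = U / k = 2.032 / 2 = 1.016
margin = |USL - x| = |140.45 - 139.092| = 1.358
z = margin / u = 1.358 / 1.016
z = 1.3366

1.3366


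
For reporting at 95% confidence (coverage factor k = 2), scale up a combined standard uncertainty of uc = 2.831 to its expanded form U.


U = k * uc
U = 2 * 2.831
U = 5.6620

5.6620


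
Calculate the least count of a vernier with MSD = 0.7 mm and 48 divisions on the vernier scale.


LC = MSD / n_div
= 0.7 / 48
= 0.0146

0.0146


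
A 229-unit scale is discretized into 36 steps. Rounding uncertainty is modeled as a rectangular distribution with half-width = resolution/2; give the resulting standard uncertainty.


resolution = range / divisions
resolution = 229 / 36 = 6.3611111
u_res = resolution / (2*sqrt(3))
u_res = 6.3611111 / 3.4641016
u_res = 1.8363

1.8363


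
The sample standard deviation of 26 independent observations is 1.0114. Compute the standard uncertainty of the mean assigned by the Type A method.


u_A = s / sqrt(n)
u_A = 1.0114 / sqrt(26)
u_A = 1.0114 / 5.0990195
u_A = 0.1984

0.1984


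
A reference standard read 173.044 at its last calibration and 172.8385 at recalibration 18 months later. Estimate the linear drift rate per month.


rate = (v2 - v1) / months
= (172.8385 - 173.044) / 18
= -0.2055 / 18
= -0.0114

-0.0114


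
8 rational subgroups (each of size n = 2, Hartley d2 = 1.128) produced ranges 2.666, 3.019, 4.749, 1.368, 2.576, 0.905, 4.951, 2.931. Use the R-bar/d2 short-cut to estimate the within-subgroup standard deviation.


R_bar = (2.666 + 3.019 + 4.749 + 1.368 + 2.576 + 0.905 + 4.951 + 2.931) / 8
R_bar = 23.165 / 8 = 2.895625
sigma_hat = R_bar / d2 = 2.895625 / 1.128 = 2.5670

2.5670


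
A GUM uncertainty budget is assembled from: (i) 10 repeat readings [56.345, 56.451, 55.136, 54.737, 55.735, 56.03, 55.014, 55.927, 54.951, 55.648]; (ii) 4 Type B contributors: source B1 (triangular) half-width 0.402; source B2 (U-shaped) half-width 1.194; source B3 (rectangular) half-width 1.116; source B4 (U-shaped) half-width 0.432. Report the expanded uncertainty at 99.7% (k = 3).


mean = (56.345 + 56.451 + 55.136 + 54.737 + 55.735 + 56.03 + 55.014 + 55.927 + 54.951 + 55.648) / 10 = 55.5974
s = sqrt(sum((x - mean)^2)/(n-1)) = 0.60701258
u_A = s / sqrt(n) = 0.60701258 / sqrt(10) = 0.19195423
u_B1 = 0.402 / sqrt(6) = 0.16411581
u_B2 = 1.194 / sqrt(2) = 0.8442855
u_B3 = 1.116 / sqrt(3) = 0.6443229
u_B4 = 0.432 / sqrt(2) = 0.30547013
uc = sqrt(0.19195423^2 + 0.16411581^2 + 0.8442855^2 + 0.6443229^2 + 0.30547013^2) = 1.1336059
U = k * uc = 3 * 1.1336059
U = 3.4008

3.4008


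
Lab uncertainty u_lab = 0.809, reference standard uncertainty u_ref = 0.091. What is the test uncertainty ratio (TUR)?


TUR = u_lab / u_ref
= 0.809 / 0.091
= 8.8901

8.8901


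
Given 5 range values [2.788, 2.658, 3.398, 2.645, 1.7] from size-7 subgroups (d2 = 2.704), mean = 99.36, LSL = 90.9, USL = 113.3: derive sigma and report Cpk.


R_bar = (2.788 + 2.658 + 3.398 + 2.645 + 1.7) / 5 = 2.6378
sigma = R_bar / d2 = 2.6378 / 2.704 = 0.97551775
Cp = (USL - LSL)/(6*sigma) = (113.3 - 90.9)/(6*0.97551775) = 3.8270
Cpu = (113.3 - 99.36)/(3*0.97551775) = 4.7633
Cpl = (99.36 - 90.9)/(3*0.97551775) = 2.8908
Cpk = min(Cpu, Cpl) = 2.8908

2.8908


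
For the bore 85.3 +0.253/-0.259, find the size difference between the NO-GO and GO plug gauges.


GO = nominal - lower_tol (smallest hole = maximum material condition)
GO = 85.3 - 0.259 = 85.041
NO-GO = nominal + upper_tol (largest hole = least material condition)
NO-GO = 85.3 + 0.253 = 85.553
spread = NO-GO - GO = 85.553 - 85.041 = 0.5120

0.5120


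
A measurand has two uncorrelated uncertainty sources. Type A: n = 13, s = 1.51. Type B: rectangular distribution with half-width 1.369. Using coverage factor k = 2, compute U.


u_A = s / sqrt(n) = 1.51 / sqrt(13) = 0.41879865
u_B = half_width / sqrt(3) = 1.369 / sqrt(3) = 0.79039252
uc = sqrt(u_A^2 + u_B^2) = sqrt(0.41879865^2 + 0.79039252^2) = 0.89449016
U = k * uc = 2 * 0.89449016
U = 1.7890

1.7890


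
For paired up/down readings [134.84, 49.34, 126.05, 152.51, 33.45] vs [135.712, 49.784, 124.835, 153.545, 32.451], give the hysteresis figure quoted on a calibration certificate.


|134.84 - 135.712| = 0.8720
|49.34 - 49.784| = 0.4440
|126.05 - 124.835| = 1.2150
|152.51 - 153.545| = 1.0350
|33.45 - 32.451| = 0.9990
hysteresis = max(diffs) = 1.2150

1.2150


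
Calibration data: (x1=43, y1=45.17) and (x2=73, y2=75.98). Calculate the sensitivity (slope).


slope = (y2 - y1) / (x2 - x1)
= (75.98 - 45.17) / (73 - 43)
= 30.8100 / 30
= 1.0270

1.0270


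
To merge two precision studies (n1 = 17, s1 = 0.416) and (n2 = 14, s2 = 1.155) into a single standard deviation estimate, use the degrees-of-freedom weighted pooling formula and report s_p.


s_p = sqrt(((n1-1)*s1^2 + (n2-1)*s2^2) / (n1+n2-2))
numerator = (17-1)*0.416^2 + (14-1)*1.155^2 = 2.768896 + 17.342325 = 20.111221
denominator = 17 + 14 - 2 = 29
s_p^2 = 20.111221 / 29 = 0.69349038
s_p = sqrt(0.69349038) = 0.8328

0.8328


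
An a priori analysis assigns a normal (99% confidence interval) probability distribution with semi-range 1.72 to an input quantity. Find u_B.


u_B = half_width / 2.576
u_B = 1.72 / 2.576
u_B = 0.6677

0.6677


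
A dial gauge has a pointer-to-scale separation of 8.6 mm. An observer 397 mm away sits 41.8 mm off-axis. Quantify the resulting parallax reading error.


error = h * offset / d
= 8.6 * 41.8 / 397
= 0.9055

0.9055


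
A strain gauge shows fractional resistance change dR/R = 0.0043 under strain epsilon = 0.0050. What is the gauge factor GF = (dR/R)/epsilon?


GF = (dR/R) / epsilon
= 0.0043 / 0.0050
= 0.8600

0.8600


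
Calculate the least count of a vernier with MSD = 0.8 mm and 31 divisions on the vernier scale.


LC = MSD / n_div
= 0.8 / 31
= 0.0258

0.0258


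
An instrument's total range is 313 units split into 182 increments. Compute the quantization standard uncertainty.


resolution = range / divisions
resolution = 313 / 182 = 1.7197802
u_res = resolution / (2*sqrt(3))
u_res = 1.7197802 / 3.4641016
u_res = 0.4965

0.4965


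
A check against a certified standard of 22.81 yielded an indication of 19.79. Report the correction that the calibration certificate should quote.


Correction = standard - reading
= 22.81 - 19.79
= 3.0200

3.0200


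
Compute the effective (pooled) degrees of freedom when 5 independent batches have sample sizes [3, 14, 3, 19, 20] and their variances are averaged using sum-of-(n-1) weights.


nu = sum_i (n_i - 1)
nu = ((3 - 1) + (14 - 1) + (3 - 1) + (19 - 1) + (20 - 1))
nu = 2 + 13 + 2 + 18 + 19
nu = 54

54


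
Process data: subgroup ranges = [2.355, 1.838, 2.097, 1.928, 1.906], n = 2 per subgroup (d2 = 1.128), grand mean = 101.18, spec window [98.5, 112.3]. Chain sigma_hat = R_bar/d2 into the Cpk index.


R_bar = (2.355 + 1.838 + 2.097 + 1.928 + 1.906) / 5 = 2.0248
sigma = R_bar / d2 = 2.0248 / 1.128 = 1.7950355
Cp = (USL - LSL)/(6*sigma) = (112.3 - 98.5)/(6*1.7950355) = 1.2813
Cpu = (112.3 - 101.18)/(3*1.7950355) = 2.0650
Cpl = (101.18 - 98.5)/(3*1.7950355) = 0.4977
Cpk = min(Cpu, Cpl) = 0.4977

0.4977


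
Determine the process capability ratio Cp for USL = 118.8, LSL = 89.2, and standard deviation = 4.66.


Cp = (USL - LSL) / (6 * sigma)
= (118.8 - 89.2) / (6 * 4.66)
= 29.6000 / 27.9600
= 1.0587

1.0587


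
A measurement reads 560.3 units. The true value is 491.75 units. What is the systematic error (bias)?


Systematic error = measured - true
= 560.3 - 491.75
= 68.5500

68.5500


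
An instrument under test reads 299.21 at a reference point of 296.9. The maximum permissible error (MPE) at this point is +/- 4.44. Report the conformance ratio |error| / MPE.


e = indication - reference = 299.21 - 296.9 = 2.3100
|e| = 2.3100
ratio = |e| / MPE = 2.3100 / 4.44
ratio = 0.5203

0.5203


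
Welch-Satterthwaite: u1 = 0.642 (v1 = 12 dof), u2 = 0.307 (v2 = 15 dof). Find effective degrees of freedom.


uc = sqrt(u1^2 + u2^2) = sqrt(0.642^2 + 0.307^2) = 0.71162701
v_eff = uc^4 / (u1^4/v1 + u2^4/v2)
= 0.71162701^4 / (0.642^4/12 + 0.307^4/15)
= 0.25645413 / 0.014748789
v_eff = 17.3881

17.3881


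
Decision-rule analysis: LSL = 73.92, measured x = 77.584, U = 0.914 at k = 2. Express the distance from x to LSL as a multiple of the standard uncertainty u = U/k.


u = U / k = 0.914 / 2 = 0.457
margin = |LSL - x| = |73.92 - 77.584| = 3.664
z = margin / u = 3.664 / 0.457
z = 8.0175

8.0175


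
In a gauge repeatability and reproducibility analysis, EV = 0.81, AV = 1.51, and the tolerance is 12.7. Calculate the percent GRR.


GRR = sqrt(EV^2 + AV^2) = sqrt(0.81^2 + 1.51^2) = 1.7135344
%GRR = GRR / tol * 100 = 1.7135344 / 12.7 * 100
%GRR = 13.4924

13.4924


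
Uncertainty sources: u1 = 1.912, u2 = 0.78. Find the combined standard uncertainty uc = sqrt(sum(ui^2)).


uc = sqrt(1.912^2 + 0.78^2)
uc = sqrt(4.264144)
uc = 2.0650

2.0650


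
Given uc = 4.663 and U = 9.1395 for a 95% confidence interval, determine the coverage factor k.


k = U / uc
k = 9.1395 / 4.663
k = 1.96

1.96


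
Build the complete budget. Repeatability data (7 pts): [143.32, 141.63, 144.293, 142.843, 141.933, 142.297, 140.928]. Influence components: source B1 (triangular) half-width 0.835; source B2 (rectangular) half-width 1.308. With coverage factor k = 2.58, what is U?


mean = (143.32 + 141.63 + 144.293 + 142.843 + 141.933 + 142.297 + 140.928) / 7 = 142.4634286
s = sqrt(sum((x - mean)^2)/(n-1)) = 1.1244493
u_A = s / sqrt(n) = 1.1244493 / sqrt(7) = 0.42500189
u_B1 = 0.835 / sqrt(6) = 0.34088732
u_B2 = 1.308 / sqrt(3) = 0.75517415
uc = sqrt(0.42500189^2 + 0.34088732^2 + 0.75517415^2) = 0.93119212
U = k * uc = 2.58 * 0.93119212
U = 2.4025

2.4025


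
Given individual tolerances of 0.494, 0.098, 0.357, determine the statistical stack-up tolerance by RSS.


RSS = sqrt(0.494^2 + 0.098^2 + 0.357^2)
= sqrt(0.381089)
= 0.6173

0.6173


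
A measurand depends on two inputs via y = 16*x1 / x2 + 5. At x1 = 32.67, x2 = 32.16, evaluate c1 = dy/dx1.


y = 16*x1 / x2 + 5
dy/dx1 = 16/x2
Evaluate at x2 = 32.16: c1 = 16 / 32.16
c1 = 0.4975

0.4975


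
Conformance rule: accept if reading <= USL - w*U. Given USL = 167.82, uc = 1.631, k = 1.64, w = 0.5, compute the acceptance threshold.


U = k * uc = 1.64 * 1.631 = 2.67484
guard band g = w * U = 0.5 * 2.67484 = 1.33742
AL = USL - g = 167.82 - 1.33742
AL = 166.4826

166.4826


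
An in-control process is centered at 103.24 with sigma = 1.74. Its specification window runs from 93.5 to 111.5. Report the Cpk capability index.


Cpu = (USL - mean) / (3*sigma) = (111.5 - 103.24) / (3*1.74) = 1.5824
Cpl = (mean - LSL) / (3*sigma) = (103.24 - 93.5) / (3*1.74) = 1.8659
Cpk = min(Cpu, Cpl) = 1.5824

1.5824


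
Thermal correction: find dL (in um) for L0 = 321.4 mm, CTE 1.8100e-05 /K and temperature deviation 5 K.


dL = L * alpha * dT
= 321.4 * 1.8100e-05 * 5
= 0.0290867 mm
dL_um = 0.0290867 * 1000 = 29.0867 um

29.0867


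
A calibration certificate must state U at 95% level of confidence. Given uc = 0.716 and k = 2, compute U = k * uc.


U = k * uc
U = 2 * 0.716
U = 1.4320

1.4320


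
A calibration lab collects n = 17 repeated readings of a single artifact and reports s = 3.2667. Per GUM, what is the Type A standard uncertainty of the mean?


u_A = s / sqrt(n)
u_A = 3.2667 / sqrt(17)
u_A = 3.2667 / 4.1231056
u_A = 0.7923

0.7923


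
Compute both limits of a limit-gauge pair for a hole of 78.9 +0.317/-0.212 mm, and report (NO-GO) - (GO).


GO = nominal - lower_tol (smallest hole = maximum material condition)
GO = 78.9 - 0.212 = 78.688
NO-GO = nominal + upper_tol (largest hole = least material condition)
NO-GO = 78.9 + 0.317 = 79.217
spread = NO-GO - GO = 79.217 - 78.688 = 0.5290

0.5290


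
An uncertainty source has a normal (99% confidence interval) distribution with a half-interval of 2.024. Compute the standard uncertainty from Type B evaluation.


u_B = half_width / 2.576
u_B = 2.024 / 2.576
u_B = 0.7857

0.7857


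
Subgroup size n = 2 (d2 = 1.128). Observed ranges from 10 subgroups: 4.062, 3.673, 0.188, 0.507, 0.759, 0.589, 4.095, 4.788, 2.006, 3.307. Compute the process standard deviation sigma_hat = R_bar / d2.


R_bar = (4.062 + 3.673 + 0.188 + 0.507 + 0.759 + 0.589 + 4.095 + 4.788 + 2.006 + 3.307) / 10
R_bar = 23.974 / 10 = 2.3974
sigma_hat = R_bar / d2 = 2.3974 / 1.128 = 2.1254

2.1254


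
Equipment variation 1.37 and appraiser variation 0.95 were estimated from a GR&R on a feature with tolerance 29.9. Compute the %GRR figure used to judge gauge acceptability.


GRR = sqrt(EV^2 + AV^2) = sqrt(1.37^2 + 0.95^2) = 1.6671533
%GRR = GRR / tol * 100 = 1.6671533 / 29.9 * 100
%GRR = 5.5758

5.5758


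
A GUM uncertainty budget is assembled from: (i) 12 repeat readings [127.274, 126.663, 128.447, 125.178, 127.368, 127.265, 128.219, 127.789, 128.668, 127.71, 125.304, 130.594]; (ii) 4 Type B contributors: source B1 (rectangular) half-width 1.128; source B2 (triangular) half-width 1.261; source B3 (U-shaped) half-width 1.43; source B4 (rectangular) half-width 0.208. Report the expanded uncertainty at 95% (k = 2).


mean = (127.274 + 126.663 + 128.447 + 125.178 + 127.368 + 127.265 + 128.219 + 127.789 + 128.668 + 127.71 + 125.304 + 130.594) / 12 = 127.5399167
s = sqrt(sum((x - mean)^2)/(n-1)) = 1.4615597
u_A = s / sqrt(n) = 1.4615597 / sqrt(12) = 0.42191594
u_B1 = 1.128 / sqrt(3) = 0.6512511
u_B2 = 1.261 / sqrt(6) = 0.51480109
u_B3 = 1.43 / sqrt(2) = 1.0111627
u_B4 = 0.208 / sqrt(3) = 0.12008886
uc = sqrt(0.42191594^2 + 0.6512511^2 + 0.51480109^2 + 1.0111627^2 + 0.12008886^2) = 1.3798669
U = k * uc = 2 * 1.3798669
U = 2.7597

2.7597


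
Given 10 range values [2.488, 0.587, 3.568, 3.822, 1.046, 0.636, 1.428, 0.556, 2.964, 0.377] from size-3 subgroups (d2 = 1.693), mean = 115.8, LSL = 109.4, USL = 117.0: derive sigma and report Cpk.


R_bar = (2.488 + 0.587 + 3.568 + 3.822 + 1.046 + 0.636 + 1.428 + 0.556 + 2.964 + 0.377) / 10 = 1.7472
sigma = R_bar / d2 = 1.7472 / 1.693 = 1.0320142
Cp = (USL - LSL)/(6*sigma) = (117.0 - 109.4)/(6*1.0320142) = 1.2274
Cpu = (117.0 - 115.8)/(3*1.0320142) = 0.3876
Cpl = (115.8 - 109.4)/(3*1.0320142) = 2.0672
Cpk = min(Cpu, Cpl) = 0.3876

0.3876


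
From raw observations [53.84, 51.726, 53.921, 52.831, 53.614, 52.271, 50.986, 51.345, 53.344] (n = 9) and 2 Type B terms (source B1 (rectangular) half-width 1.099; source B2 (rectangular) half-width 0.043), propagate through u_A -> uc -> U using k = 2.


mean = (53.84 + 51.726 + 53.921 + 52.831 + 53.614 + 52.271 + 50.986 + 51.345 + 53.344) / 9 = 52.65311111
s = sqrt(sum((x - mean)^2)/(n-1)) = 1.1149263
u_A = s / sqrt(n) = 1.1149263 / sqrt(9) = 0.3716421
u_B1 = 1.099 / sqrt(3) = 0.63450795
u_B2 = 0.043 / sqrt(3) = 0.024826062
uc = sqrt(0.3716421^2 + 0.63450795^2 + 0.024826062^2) = 0.73575439
U = k * uc = 2 * 0.73575439
U = 1.4715

1.4715


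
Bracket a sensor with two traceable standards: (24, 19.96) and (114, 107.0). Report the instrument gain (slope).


slope = (y2 - y1) / (x2 - x1)
= (107.0 - 19.96) / (114 - 24)
= 87.0400 / 90
= 0.9671

0.9671


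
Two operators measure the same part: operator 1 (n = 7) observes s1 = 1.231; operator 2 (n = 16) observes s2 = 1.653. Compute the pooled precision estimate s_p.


s_p = sqrt(((n1-1)*s1^2 + (n2-1)*s2^2) / (n1+n2-2))
numerator = (7-1)*1.231^2 + (16-1)*1.653^2 = 9.092166 + 40.986135 = 50.078301
denominator = 7 + 16 - 2 = 21
s_p^2 = 50.078301 / 21 = 2.384681
s_p = sqrt(2.384681) = 1.5442

1.5442


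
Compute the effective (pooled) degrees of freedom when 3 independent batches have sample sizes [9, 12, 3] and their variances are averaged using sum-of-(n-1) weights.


nu = sum_i (n_i - 1)
nu = ((9 - 1) + (12 - 1) + (3 - 1))
nu = 8 + 11 + 2
nu = 21

21


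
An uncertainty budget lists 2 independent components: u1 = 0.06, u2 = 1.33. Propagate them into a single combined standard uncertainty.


uc = sqrt(0.06^2 + 1.33^2)
uc = sqrt(1.7725)
uc = 1.3314

1.3314


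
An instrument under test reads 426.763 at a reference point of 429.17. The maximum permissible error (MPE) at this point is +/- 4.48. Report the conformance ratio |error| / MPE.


e = indication - reference = 426.763 - 429.17 = -2.4070
|e| = 2.4070
ratio = |e| / MPE = 2.4070 / 4.48
ratio = 0.5373

0.5373


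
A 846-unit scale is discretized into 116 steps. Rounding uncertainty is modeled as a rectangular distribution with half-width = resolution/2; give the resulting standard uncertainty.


resolution = range / divisions
resolution = 846 / 116 = 7.2931034
u_res = resolution / (2*sqrt(3))
u_res = 7.2931034 / 3.4641016
u_res = 2.1053

2.1053


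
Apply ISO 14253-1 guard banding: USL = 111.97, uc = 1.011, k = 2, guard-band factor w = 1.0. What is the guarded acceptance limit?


U = k * uc = 2 * 1.011 = 2.022
guard band g = w * U = 1.0 * 2.022 = 2.022
AL = USL - g = 111.97 - 2.022
AL = 109.9480

109.9480


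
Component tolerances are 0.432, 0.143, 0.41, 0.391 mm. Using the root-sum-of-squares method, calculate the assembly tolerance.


RSS = sqrt(0.432^2 + 0.143^2 + 0.41^2 + 0.391^2)
= sqrt(0.528054)
= 0.7267

0.7267


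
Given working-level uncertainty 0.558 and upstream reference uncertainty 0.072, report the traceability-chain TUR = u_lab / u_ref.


TUR = u_lab / u_ref
= 0.558 / 0.072
= 7.7500

7.7500


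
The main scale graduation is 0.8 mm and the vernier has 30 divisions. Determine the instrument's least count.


LC = MSD / n_div
= 0.8 / 30
= 0.0267

0.0267


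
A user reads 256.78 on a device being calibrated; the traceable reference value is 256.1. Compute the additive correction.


Correction = standard - reading
= 256.1 - 256.78
= -0.6800

-0.6800


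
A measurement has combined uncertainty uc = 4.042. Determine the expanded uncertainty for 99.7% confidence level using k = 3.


U = k * uc
U = 3 * 4.042
U = 12.1260

12.1260


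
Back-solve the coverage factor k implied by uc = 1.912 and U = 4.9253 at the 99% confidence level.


k = U / uc
k = 4.9253 / 1.912
k = 2.576

2.576


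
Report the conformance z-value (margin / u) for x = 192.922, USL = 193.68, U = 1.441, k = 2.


u = U / k = 1.441 / 2 = 0.7205
margin = |USL - x| = |193.68 - 192.922| = 0.758
z = margin / u = 0.758 / 0.7205
z = 1.0520

1.0520


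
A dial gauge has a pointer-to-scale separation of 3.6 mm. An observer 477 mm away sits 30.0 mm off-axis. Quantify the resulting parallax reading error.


error = h * offset / d
= 3.6 * 30.0 / 477
= 0.2264

0.2264


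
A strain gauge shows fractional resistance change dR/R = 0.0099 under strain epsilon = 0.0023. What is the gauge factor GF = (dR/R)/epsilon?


GF = (dR/R) / epsilon
= 0.0099 / 0.0023
= 4.3043

4.3043


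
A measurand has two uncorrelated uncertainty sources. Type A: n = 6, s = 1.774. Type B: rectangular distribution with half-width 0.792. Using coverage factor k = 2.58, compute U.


u_A = s / sqrt(n) = 1.774 / sqrt(6) = 0.72423247
u_B = half_width / sqrt(3) = 0.792 / sqrt(3) = 0.45726141
uc = sqrt(u_A^2 + u_B^2) = sqrt(0.72423247^2 + 0.45726141^2) = 0.85650491
U = k * uc = 2.58 * 0.85650491
U = 2.2098

2.2098


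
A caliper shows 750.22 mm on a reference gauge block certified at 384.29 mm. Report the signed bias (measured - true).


Systematic error = measured - true
= 750.22 - 384.29
= 365.9300

365.9300


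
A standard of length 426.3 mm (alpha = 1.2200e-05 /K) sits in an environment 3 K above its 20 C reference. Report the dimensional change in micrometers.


dL = L * alpha * dT
= 426.3 * 1.2200e-05 * 3
= 0.0156026 mm
dL_um = 0.0156026 * 1000 = 15.6026 um

15.6026


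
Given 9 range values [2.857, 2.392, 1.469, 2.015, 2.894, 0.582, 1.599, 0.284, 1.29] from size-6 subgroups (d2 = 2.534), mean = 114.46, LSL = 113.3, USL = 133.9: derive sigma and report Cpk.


R_bar = (2.857 + 2.392 + 1.469 + 2.015 + 2.894 + 0.582 + 1.599 + 0.284 + 1.29) / 9 = 1.7091111
sigma = R_bar / d2 = 1.7091111 / 2.534 = 0.67447163
Cp = (USL - LSL)/(6*sigma) = (133.9 - 113.3)/(6*0.67447163) = 5.0904
Cpu = (133.9 - 114.46)/(3*0.67447163) = 9.6075
Cpl = (114.46 - 113.3)/(3*0.67447163) = 0.5733
Cpk = min(Cpu, Cpl) = 0.5733

0.5733


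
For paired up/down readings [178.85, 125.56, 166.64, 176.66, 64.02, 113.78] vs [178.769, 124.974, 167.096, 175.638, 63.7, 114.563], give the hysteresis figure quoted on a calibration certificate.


|178.85 - 178.769| = 0.0810
|125.56 - 124.974| = 0.5860
|166.64 - 167.096| = 0.4560
|176.66 - 175.638| = 1.0220
|64.02 - 63.7| = 0.3200
|113.78 - 114.563| = 0.7830
hysteresis = max(diffs) = 1.0220

1.0220


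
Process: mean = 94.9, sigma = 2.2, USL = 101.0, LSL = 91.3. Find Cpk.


Cpu = (USL - mean) / (3*sigma) = (101.0 - 94.9) / (3*2.2) = 0.9242
Cpl = (mean - LSL) / (3*sigma) = (94.9 - 91.3) / (3*2.2) = 0.5455
Cpk = min(Cpu, Cpl) = 0.5455

0.5455


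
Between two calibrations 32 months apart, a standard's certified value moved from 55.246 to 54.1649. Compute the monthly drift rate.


rate = (v2 - v1) / months
= (54.1649 - 55.246) / 32
= -1.0811 / 32
= -0.0338

-0.0338


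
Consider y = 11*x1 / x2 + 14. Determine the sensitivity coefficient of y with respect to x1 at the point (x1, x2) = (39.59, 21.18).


y = 11*x1 / x2 + 14
dy/dx1 = 11/x2
Evaluate at x2 = 21.18: c1 = 11 / 21.18
c1 = 0.5194

0.5194


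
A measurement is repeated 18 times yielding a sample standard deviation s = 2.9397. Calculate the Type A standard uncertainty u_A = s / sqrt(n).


u_A = s / sqrt(n)
u_A = 2.9397 / sqrt(18)
u_A = 2.9397 / 4.2426407
u_A = 0.6929

0.6929


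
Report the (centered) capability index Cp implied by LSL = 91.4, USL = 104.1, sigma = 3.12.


Cp = (USL - LSL) / (6 * sigma)
= (104.1 - 91.4) / (6 * 3.12)
= 12.7000 / 18.7200
= 0.6784

0.6784


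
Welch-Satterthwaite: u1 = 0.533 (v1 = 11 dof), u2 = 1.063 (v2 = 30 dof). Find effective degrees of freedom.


uc = sqrt(u1^2 + u2^2) = sqrt(0.533^2 + 1.063^2) = 1.1891417
v_eff = uc^4 / (u1^4/v1 + u2^4/v2)
= 1.1891417^4 / (0.533^4/11 + 1.063^4/30)
= 1.99956 / 0.049897958
v_eff = 40.0730

40.0730


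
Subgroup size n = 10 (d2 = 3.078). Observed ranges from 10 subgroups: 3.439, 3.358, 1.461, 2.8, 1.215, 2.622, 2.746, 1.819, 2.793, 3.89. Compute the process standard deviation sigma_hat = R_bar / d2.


R_bar = (3.439 + 3.358 + 1.461 + 2.8 + 1.215 + 2.622 + 2.746 + 1.819 + 2.793 + 3.89) / 10
R_bar = 26.143 / 10 = 2.6143
sigma_hat = R_bar / d2 = 2.6143 / 3.078 = 0.8494

0.8494


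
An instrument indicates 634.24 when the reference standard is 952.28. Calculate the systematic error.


Systematic error = measured - true
= 634.24 - 952.28
= -318.0400

-318.0400


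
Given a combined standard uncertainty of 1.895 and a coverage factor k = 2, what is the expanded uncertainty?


U = k * uc
U = 2 * 1.895
U = 3.7900

3.7900


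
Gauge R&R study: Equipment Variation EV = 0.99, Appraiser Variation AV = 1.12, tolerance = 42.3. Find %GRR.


GRR = sqrt(EV^2 + AV^2) = sqrt(0.99^2 + 1.12^2) = 1.4948244
%GRR = GRR / tol * 100 = 1.4948244 / 42.3 * 100
%GRR = 3.5339

3.5339


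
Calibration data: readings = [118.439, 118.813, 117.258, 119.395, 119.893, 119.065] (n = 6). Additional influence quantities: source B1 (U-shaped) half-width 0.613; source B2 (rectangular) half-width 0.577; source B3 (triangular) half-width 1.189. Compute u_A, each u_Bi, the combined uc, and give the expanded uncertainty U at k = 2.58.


mean = (118.439 + 118.813 + 117.258 + 119.395 + 119.893 + 119.065) / 6 = 118.8105
s = sqrt(sum((x - mean)^2)/(n-1)) = 0.9084593
u_A = s / sqrt(n) = 0.9084593 / sqrt(6) = 0.37087696
u_B1 = 0.613 / sqrt(2) = 0.43345646
u_B2 = 0.577 / sqrt(3) = 0.33313111
u_B3 = 1.189 / sqrt(6) = 0.48540722
uc = sqrt(0.37087696^2 + 0.43345646^2 + 0.33313111^2 + 0.48540722^2) = 0.8197748
U = k * uc = 2.58 * 0.8197748
U = 2.1150

2.1150


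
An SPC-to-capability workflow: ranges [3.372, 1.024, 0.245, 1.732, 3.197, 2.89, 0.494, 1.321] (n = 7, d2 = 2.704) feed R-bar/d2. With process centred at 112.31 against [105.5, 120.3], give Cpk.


R_bar = (3.372 + 1.024 + 0.245 + 1.732 + 3.197 + 2.89 + 0.494 + 1.321) / 8 = 1.784375
sigma = R_bar / d2 = 1.784375 / 2.704 = 0.659902
Cp = (USL - LSL)/(6*sigma) = (120.3 - 105.5)/(6*0.659902) = 3.7379
Cpu = (120.3 - 112.31)/(3*0.659902) = 4.0360
Cpl = (112.31 - 105.5)/(3*0.659902) = 3.4399
Cpk = min(Cpu, Cpl) = 3.4399

3.4399


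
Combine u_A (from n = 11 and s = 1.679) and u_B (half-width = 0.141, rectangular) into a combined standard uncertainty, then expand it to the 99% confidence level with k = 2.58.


u_A = s / sqrt(n) = 1.679 / sqrt(11) = 0.50623755
u_B = half_width / sqrt(3) = 0.141 / sqrt(3) = 0.081406388
uc = sqrt(u_A^2 + u_B^2) = sqrt(0.50623755^2 + 0.081406388^2) = 0.51274112
U = k * uc = 2.58 * 0.51274112
U = 1.3229

1.3229


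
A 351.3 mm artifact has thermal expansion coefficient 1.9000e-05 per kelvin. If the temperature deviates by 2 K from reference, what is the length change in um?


dL = L * alpha * dT
= 351.3 * 1.9000e-05 * 2
= 0.0133494 mm
dL_um = 0.0133494 * 1000 = 13.3494 um

13.3494


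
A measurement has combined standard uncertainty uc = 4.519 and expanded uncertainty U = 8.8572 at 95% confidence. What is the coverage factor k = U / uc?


k = U / uc
k = 8.8572 / 4.519
k = 1.96

1.96


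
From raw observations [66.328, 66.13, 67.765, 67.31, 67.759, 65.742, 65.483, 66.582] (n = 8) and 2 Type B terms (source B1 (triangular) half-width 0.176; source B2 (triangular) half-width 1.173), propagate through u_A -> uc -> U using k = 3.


mean = (66.328 + 66.13 + 67.765 + 67.31 + 67.759 + 65.742 + 65.483 + 66.582) / 8 = 66.637375
s = sqrt(sum((x - mean)^2)/(n-1)) = 0.88418581
u_A = s / sqrt(n) = 0.88418581 / sqrt(8) = 0.31260689
u_B1 = 0.176 / sqrt(6) = 0.071851699
u_B2 = 1.173 / sqrt(6) = 0.47887524
uc = sqrt(0.31260689^2 + 0.071851699^2 + 0.47887524^2) = 0.57637421
U = k * uc = 3 * 0.57637421
U = 1.7291

1.7291
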